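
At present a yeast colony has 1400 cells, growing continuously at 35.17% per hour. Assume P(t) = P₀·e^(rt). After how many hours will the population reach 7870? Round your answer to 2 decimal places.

7870 = 1400 · e^(0.3517·t)
t = ln(7870/1400) / 0.3517 = ln(5.62143) / 0.3517 = 1.72659 / 0.3517

t ≈ 4.91 hours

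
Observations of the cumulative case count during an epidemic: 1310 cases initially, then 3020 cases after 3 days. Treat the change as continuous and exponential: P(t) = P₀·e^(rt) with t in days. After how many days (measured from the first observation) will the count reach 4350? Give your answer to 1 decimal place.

r = ln(3020/1310) / 3 ≈ 0.27841 per day
t = ln(4350/1310) / r = 1.20015 / 0.27841 ≈ 4.311

t ≈ 4.3 days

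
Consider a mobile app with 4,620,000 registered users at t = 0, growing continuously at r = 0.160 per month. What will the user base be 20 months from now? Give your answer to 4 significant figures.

P(20) = 4620000 · e^(0.16·20) = 4620000 · e^(3.2)
= 4620000 · 24.53253 ≈ 113340289.51

≈ 113,300,000 registered users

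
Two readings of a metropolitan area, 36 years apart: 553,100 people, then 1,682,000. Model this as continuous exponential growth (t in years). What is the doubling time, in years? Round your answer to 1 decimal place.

doubling time ≈ 22.4 years

r = ln(1682000/553100) / 36 = ln(3.04104) / 36 ≈ 0.030894 per year
doubling time = ln 2 / |r| = 0.69315 / 0.030894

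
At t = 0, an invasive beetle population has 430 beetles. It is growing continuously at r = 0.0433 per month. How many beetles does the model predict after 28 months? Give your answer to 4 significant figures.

≈ 1,445 beetles

P(28) = 430 · e^(0.0433·28) = 430 · e^(1.2124)
= 430 · 3.36154 ≈ 1445.46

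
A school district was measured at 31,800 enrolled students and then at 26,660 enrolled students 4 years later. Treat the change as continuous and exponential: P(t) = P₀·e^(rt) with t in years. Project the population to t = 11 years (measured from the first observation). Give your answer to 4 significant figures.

r = ln(26660/31800) / 4 ≈ -0.044075 per year
P(11) = 31800 · e^(-0.044075·11) = 31800 · 0.6158 ≈ 19582.49

≈ 19,580 enrolled students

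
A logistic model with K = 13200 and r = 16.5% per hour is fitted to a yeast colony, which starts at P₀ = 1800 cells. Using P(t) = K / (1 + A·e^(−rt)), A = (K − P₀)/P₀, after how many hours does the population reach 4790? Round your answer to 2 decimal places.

A = (13200 − 1800)/1800 = 6.33333
4790 = 13200/(1 + 6.33333·e^(−0.165t)) → 1 + 6.33333·e^(−0.165t) = 2.75574
e^(−0.165t) = 0.277222 → t = ln(3.60721)/0.165 = 1.28294/0.165

t ≈ 7.78 hours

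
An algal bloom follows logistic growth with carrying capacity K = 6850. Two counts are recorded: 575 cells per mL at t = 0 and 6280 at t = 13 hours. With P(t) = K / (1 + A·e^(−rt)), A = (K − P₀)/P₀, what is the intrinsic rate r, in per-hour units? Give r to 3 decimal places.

r ≈ 0.368 per hour

A = (6850 − 575)/575 = 10.91304
6280 = 6850/(1 + 10.91304·e^(−r·13)) → e^(−13r) = (1.09076 − 1)/10.91304 = 0.008317
r = −ln(0.008317)/13 = 4.78945/13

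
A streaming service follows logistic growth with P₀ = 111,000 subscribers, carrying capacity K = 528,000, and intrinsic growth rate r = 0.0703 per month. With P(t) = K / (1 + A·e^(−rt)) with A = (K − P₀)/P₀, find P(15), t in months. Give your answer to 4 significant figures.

A = (528000 − 111000)/111000 = 3.75676
P(15) = 528000 / (1 + 3.75676·e^(−0.0703·15)) = 528000 / (1 + 3.75676·0.348367)
= 528000 / 2.30873 ≈ 228697.32

≈ 228,700 subscribers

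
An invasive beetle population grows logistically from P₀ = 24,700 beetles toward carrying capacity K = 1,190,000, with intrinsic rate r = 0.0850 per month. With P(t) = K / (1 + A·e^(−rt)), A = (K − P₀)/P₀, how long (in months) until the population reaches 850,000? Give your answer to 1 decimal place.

A = (1190000 − 24700)/24700 = 47.17814
850000 = 1190000/(1 + 47.17814·e^(−0.085t)) → 1 + 47.17814·e^(−0.085t) = 1.4
e^(−0.085t) = 0.008479 → t = ln(117.94534)/0.085 = 4.77022/0.085

t ≈ 56.1 months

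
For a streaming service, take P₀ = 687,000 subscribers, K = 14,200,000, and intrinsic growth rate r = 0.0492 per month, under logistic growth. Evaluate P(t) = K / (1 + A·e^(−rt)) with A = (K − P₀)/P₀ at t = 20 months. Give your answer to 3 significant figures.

≈ 1,700,000 subscribers

A = (14200000 − 687000)/687000 = 19.66958
P(20) = 14200000 / (1 + 19.66958·e^(−0.0492·20)) = 14200000 / (1 + 19.66958·0.373813)
= 14200000 / 8.35274 ≈ 1700040.74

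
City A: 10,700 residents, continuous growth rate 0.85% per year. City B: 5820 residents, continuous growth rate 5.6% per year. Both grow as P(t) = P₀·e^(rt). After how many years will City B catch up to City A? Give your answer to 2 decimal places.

10700·e^(0.0085t) = 5820·e^(0.056t)
10700/5820 = e^((0.056 − 0.0085)t) → ln(1.83849) = 0.0475·t
t = 0.60894 / 0.0475

t ≈ 12.82 years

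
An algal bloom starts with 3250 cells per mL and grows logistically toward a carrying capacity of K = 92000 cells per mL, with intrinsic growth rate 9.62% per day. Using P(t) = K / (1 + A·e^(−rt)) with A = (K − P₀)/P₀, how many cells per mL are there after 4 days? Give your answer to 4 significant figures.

A = (92000 − 3250)/3250 = 27.30769
P(4) = 92000 / (1 + 27.30769·e^(−0.0962·4)) = 92000 / (1 + 27.30769·0.680587)
= 92000 / 19.58525 ≈ 4697.41

≈ 4,697 cells per mL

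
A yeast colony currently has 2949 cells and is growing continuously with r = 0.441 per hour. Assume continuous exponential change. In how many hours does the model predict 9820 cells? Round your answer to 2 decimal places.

9820 = 2949 · e^(0.441·t)
t = ln(9820/2949) / 0.441 = ln(3.32994) / 0.441 = 1.20295 / 0.441

t ≈ 2.73 hours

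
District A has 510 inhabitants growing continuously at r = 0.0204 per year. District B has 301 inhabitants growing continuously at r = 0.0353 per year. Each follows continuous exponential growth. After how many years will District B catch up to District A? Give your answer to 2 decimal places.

t ≈ 35.39 years

510·e^(0.0204t) = 301·e^(0.0353t)
510/301 = e^((0.0353 − 0.0204)t) → ln(1.69435) = 0.0149·t
t = 0.5273 / 0.0149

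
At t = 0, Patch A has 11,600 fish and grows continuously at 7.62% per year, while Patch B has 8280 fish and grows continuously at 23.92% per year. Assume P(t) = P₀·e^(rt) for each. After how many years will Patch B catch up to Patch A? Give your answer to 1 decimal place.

t ≈ 2.1 years

11600·e^(0.0762t) = 8280·e^(0.2392t)
11600/8280 = e^((0.2392 − 0.0762)t) → ln(1.40097) = 0.163·t
t = 0.33716 / 0.163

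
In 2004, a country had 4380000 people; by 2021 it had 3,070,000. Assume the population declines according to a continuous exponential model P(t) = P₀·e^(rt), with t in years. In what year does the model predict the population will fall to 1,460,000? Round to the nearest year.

year 2057

r = ln(3070000/4380000) / 17 = -0.35537/17 ≈ -0.020904 per year
t = ln(1460000/4380000) / r = -1.09861/-0.020904 ≈ 52.55 years after 2004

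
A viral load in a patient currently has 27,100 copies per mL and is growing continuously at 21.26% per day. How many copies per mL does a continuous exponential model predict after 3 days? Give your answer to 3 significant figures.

≈ 51,300 copies per mL

P(3) = 27100 · e^(0.2126·3) = 27100 · e^(0.6378)
= 27100 · 1.89231 ≈ 51281.69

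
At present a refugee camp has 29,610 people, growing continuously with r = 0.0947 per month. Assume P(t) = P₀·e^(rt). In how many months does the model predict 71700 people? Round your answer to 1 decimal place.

71700 = 29610 · e^(0.0947·t)
t = ln(71700/29610) / 0.0947 = ln(2.42148) / 0.0947 = 0.88438 / 0.0947

t ≈ 9.3 months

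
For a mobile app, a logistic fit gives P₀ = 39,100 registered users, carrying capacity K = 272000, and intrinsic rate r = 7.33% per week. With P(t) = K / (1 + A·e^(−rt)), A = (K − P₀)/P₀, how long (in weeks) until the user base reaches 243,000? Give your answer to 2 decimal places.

A = (272000 − 39100)/39100 = 5.95652
243000 = 272000/(1 + 5.95652·e^(−0.0733t)) → 1 + 5.95652·e^(−0.0733t) = 1.11934
e^(−0.0733t) = 0.020035 → t = ln(49.91154)/0.0733 = 3.91025/0.0733

t ≈ 53.35 weeks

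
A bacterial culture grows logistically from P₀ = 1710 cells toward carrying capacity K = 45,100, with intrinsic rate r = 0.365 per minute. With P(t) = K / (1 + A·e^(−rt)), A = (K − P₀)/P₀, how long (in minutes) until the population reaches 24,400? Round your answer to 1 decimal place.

A = (45100 − 1710)/1710 = 25.37427
24400 = 45100/(1 + 25.37427·e^(−0.365t)) → 1 + 25.37427·e^(−0.365t) = 1.84836
e^(−0.365t) = 0.033434 → t = ln(29.90977)/0.365 = 3.39819/0.365

t ≈ 9.3 minutes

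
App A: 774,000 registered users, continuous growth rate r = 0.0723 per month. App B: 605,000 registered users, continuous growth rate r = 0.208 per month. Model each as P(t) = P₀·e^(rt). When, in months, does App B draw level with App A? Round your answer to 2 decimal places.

t ≈ 1.82 months

774000·e^(0.0723t) = 605000·e^(0.208t)
774000/605000 = e^((0.208 − 0.0723)t) → ln(1.27934) = 0.1357·t
t = 0.24634 / 0.1357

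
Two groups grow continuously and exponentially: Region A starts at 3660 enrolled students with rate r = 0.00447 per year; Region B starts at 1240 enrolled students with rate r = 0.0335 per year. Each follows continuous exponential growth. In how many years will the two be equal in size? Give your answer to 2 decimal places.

t ≈ 37.28 years

3660·e^(0.00447t) = 1240·e^(0.0335t)
3660/1240 = e^((0.0335 − 0.00447)t) → ln(2.95161) = 0.02903·t
t = 1.08235 / 0.02903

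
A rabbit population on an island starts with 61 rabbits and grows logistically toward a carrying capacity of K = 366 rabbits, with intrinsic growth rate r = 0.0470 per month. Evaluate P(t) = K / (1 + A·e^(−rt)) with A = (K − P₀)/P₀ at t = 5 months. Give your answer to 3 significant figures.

A = (366 − 61)/61 = 5
P(5) = 366 / (1 + 5·e^(−0.047·5)) = 366 / (1 + 5·0.790571)
= 366 / 4.95285 ≈ 73.9

≈ 73.9 rabbits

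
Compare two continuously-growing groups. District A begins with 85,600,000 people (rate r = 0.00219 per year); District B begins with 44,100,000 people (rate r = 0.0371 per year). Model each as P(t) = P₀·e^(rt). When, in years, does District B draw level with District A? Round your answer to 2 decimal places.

t ≈ 19.00 years

85600000·e^(0.00219t) = 44100000·e^(0.0371t)
85600000/44100000 = e^((0.0371 − 0.00219)t) → ln(1.94104) = 0.03491·t
t = 0.66323 / 0.03491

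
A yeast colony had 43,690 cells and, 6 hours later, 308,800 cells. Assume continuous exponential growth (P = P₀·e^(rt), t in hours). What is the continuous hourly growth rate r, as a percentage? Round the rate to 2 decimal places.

r ≈ 32.59% per hour

308800 = 43690 · e^(r·6)
e^(6r) = 308800/43690 = 7.06798
r = ln(7.06798) / 6 = 1.95557 / 6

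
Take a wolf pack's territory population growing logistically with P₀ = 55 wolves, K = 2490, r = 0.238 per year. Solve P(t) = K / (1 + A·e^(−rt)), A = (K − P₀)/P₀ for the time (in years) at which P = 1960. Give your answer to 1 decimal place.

t ≈ 21.4 years

A = (2490 − 55)/55 = 44.27273
1960 = 2490/(1 + 44.27273·e^(−0.238t)) → 1 + 44.27273·e^(−0.238t) = 1.27041
e^(−0.238t) = 0.006108 → t = ln(163.72556)/0.238 = 5.09819/0.238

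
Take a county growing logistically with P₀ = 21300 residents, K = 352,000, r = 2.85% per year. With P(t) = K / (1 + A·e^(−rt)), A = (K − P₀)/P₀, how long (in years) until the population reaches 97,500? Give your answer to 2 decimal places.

t ≈ 62.56 years

A = (352000 − 21300)/21300 = 15.52582
97500 = 352000/(1 + 15.52582·e^(−0.0285t)) → 1 + 15.52582·e^(−0.0285t) = 3.61026
e^(−0.0285t) = 0.168124 → t = ln(5.94801)/0.0285 = 1.78306/0.0285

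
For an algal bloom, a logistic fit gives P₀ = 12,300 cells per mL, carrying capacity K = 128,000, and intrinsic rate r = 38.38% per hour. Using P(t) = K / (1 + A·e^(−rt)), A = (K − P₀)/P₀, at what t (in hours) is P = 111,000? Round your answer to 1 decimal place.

A = (128000 − 12300)/12300 = 9.4065
111000 = 128000/(1 + 9.4065·e^(−0.3838t)) → 1 + 9.4065·e^(−0.3838t) = 1.15315
e^(−0.3838t) = 0.016282 → t = ln(61.41894)/0.3838 = 4.11772/0.3838

t ≈ 10.7 hours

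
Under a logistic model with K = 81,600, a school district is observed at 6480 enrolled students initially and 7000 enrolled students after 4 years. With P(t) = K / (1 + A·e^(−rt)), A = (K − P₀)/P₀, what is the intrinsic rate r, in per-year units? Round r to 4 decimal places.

r ≈ 0.0210 per year

A = (81600 − 6480)/6480 = 11.59259
7000 = 81600/(1 + 11.59259·e^(−r·4)) → e^(−4r) = (11.65714 − 1)/11.59259 = 0.919306
r = −ln(0.919306)/4 = 0.08414/4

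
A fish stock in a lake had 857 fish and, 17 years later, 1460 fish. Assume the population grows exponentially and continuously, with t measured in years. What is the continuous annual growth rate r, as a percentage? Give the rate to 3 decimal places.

1460 = 857 · e^(r·17)
e^(17r) = 1460/857 = 1.70362
r = ln(1.70362) / 17 = 0.53275 / 17

r ≈ 3.134% per year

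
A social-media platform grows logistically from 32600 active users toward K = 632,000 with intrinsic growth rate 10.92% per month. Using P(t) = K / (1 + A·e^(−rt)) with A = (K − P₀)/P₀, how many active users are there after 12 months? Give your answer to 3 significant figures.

≈ 106,000 active users

A = (632000 − 32600)/32600 = 18.3865
P(12) = 632000 / (1 + 18.3865·e^(−0.1092·12)) = 632000 / (1 + 18.3865·0.269712)
= 632000 / 5.95906 ≈ 106056.94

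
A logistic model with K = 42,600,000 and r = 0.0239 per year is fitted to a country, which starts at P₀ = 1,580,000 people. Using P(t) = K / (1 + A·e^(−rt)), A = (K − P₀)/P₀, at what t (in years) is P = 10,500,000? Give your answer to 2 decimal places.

A = (42600000 − 1580000)/1580000 = 25.96203
10500000 = 42600000/(1 + 25.96203·e^(−0.0239t)) → 1 + 25.96203·e^(−0.0239t) = 4.05714
e^(−0.0239t) = 0.117754 → t = ln(8.49225)/0.0239 = 2.13915/0.0239

t ≈ 89.50 years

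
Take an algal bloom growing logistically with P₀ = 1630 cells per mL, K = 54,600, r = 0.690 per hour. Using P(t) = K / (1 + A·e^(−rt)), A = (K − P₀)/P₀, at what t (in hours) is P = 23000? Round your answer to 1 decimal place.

A = (54600 − 1630)/1630 = 32.49693
23000 = 54600/(1 + 32.49693·e^(−0.69t)) → 1 + 32.49693·e^(−0.69t) = 2.37391
e^(−0.69t) = 0.042278 → t = ln(23.65283)/0.69 = 3.16348/0.69

t ≈ 4.6 hours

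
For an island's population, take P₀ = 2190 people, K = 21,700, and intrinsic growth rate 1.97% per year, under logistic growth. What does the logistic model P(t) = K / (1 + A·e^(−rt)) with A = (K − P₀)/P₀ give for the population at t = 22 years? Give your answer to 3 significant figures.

A = (21700 − 2190)/2190 = 8.90868
P(22) = 21700 / (1 + 8.90868·e^(−0.0197·22)) = 21700 / (1 + 8.90868·0.648301)
= 21700 / 6.7755 ≈ 3202.71

≈ 3,200 people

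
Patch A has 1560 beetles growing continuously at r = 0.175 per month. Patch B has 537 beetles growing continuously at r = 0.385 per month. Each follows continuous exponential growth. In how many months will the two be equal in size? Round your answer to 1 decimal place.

t ≈ 5.1 months

1560·e^(0.175t) = 537·e^(0.385t)
1560/537 = e^((0.385 − 0.175)t) → ln(2.90503) = 0.21·t
t = 1.06644 / 0.21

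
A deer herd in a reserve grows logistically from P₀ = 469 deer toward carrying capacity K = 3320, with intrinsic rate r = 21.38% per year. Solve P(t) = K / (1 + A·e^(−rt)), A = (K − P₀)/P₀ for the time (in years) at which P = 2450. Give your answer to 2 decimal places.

A = (3320 − 469)/469 = 6.07889
2450 = 3320/(1 + 6.07889·e^(−0.2138t)) → 1 + 6.07889·e^(−0.2138t) = 1.3551
e^(−0.2138t) = 0.058416 → t = ln(17.11872)/0.2138 = 2.84017/0.2138

t ≈ 13.28 years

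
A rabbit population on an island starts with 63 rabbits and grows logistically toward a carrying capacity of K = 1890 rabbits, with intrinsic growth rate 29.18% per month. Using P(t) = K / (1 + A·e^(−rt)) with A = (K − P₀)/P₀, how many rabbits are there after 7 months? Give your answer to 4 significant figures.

≈ 397.0 rabbits

A = (1890 − 63)/63 = 29
P(7) = 1890 / (1 + 29·e^(−0.2918·7)) = 1890 / (1 + 29·0.129691)
= 1890 / 4.76104 ≈ 396.97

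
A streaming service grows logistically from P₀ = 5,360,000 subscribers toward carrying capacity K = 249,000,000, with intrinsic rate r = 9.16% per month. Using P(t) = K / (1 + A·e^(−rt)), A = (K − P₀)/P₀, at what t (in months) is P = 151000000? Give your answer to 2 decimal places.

t ≈ 46.39 months

A = (249000000 − 5360000)/5360000 = 45.45522
151000000 = 249000000/(1 + 45.45522·e^(−0.0916t)) → 1 + 45.45522·e^(−0.0916t) = 1.64901
e^(−0.0916t) = 0.014278 → t = ln(70.03815)/0.0916 = 4.24904/0.0916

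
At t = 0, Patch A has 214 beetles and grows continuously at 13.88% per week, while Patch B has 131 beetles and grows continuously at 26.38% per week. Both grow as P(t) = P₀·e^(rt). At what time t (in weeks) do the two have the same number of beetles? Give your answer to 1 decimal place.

214·e^(0.1388t) = 131·e^(0.2638t)
214/131 = e^((0.2638 − 0.1388)t) → ln(1.63359) = 0.125·t
t = 0.49078 / 0.125

t ≈ 3.9 weeks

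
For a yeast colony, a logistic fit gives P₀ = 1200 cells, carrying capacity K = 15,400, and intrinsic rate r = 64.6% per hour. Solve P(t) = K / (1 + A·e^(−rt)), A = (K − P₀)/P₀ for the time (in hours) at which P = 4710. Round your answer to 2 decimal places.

A = (15400 − 1200)/1200 = 11.83333
4710 = 15400/(1 + 11.83333·e^(−0.646t)) → 1 + 11.83333·e^(−0.646t) = 3.26964
e^(−0.646t) = 0.1918 → t = ln(5.21375)/0.646 = 1.6513/0.646

t ≈ 2.56 hours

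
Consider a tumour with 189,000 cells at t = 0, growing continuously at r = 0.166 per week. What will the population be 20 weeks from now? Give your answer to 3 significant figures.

P(20) = 189000 · e^(0.166·20) = 189000 · e^(3.32)
= 189000 · 27.66035 ≈ 5227806.26

≈ 5,230,000 cells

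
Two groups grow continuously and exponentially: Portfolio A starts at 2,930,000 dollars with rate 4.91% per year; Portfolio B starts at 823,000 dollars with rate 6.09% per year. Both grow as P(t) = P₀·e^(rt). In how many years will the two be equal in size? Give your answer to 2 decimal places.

2930000·e^(0.0491t) = 823000·e^(0.0609t)
2930000/823000 = e^((0.0609 − 0.0491)t) → ln(3.56015) = 0.0118·t
t = 1.2698 / 0.0118

t ≈ 107.61 years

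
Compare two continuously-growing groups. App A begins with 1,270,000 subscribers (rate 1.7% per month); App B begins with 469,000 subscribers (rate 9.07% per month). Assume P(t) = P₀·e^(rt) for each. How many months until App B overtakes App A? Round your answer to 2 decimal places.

t ≈ 13.52 months

1270000·e^(0.017t) = 469000·e^(0.0907t)
1270000/469000 = e^((0.0907 − 0.017)t) → ln(2.70789) = 0.0737·t
t = 0.99617 / 0.0737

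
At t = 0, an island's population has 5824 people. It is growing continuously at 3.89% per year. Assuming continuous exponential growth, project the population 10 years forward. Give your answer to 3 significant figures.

≈ 8,590 people

P(10) = 5824 · e^(0.0389·10) = 5824 · e^(0.389)
= 5824 · 1.4755 ≈ 8593.34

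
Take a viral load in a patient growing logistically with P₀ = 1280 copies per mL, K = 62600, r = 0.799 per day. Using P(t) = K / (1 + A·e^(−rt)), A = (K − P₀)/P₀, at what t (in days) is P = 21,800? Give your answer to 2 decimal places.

t ≈ 4.06 days

A = (62600 − 1280)/1280 = 47.90625
21800 = 62600/(1 + 47.90625·e^(−0.799t)) → 1 + 47.90625·e^(−0.799t) = 2.87156
e^(−0.799t) = 0.039067 → t = ln(25.59697)/0.799 = 3.24247/0.799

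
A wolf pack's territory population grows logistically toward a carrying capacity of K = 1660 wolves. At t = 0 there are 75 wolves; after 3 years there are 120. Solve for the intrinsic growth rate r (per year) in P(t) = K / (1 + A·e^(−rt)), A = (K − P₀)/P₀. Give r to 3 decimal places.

A = (1660 − 75)/75 = 21.13333
120 = 1660/(1 + 21.13333·e^(−r·3)) → e^(−3r) = (13.83333 − 1)/21.13333 = 0.607256
r = −ln(0.607256)/3 = 0.49881/3

r ≈ 0.166 per year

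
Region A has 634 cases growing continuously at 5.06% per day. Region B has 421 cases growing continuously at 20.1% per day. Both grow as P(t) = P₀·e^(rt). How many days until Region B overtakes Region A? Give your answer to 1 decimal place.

t ≈ 2.7 days

634·e^(0.0506t) = 421·e^(0.201t)
634/421 = e^((0.201 − 0.0506)t) → ln(1.50594) = 0.1504·t
t = 0.40942 / 0.1504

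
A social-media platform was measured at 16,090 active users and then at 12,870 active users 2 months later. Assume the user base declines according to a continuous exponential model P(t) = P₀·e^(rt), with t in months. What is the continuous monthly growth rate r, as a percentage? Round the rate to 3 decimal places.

r ≈ -11.165% per month

12870 = 16090 · e^(r·2)
e^(2r) = 12870/16090 = 0.79988
r = ln(0.79988) / 2 = -0.2233 / 2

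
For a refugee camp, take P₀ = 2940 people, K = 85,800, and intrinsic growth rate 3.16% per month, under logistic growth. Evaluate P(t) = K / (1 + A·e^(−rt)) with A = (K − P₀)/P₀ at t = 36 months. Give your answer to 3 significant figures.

A = (85800 − 2940)/2940 = 28.18367
P(36) = 85800 / (1 + 28.18367·e^(−0.0316·36)) = 85800 / (1 + 28.18367·0.320588)
= 85800 / 10.03533 ≈ 8549.79

≈ 8,550 people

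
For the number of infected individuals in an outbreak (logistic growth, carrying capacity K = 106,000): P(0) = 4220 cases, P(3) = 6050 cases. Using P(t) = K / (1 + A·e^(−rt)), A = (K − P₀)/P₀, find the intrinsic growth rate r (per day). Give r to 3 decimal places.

A = (106000 − 4220)/4220 = 24.11848
6050 = 106000/(1 + 24.11848·e^(−r·3)) → e^(−3r) = (17.52066 − 1)/24.11848 = 0.684979
r = −ln(0.684979)/3 = 0.37837/3

r ≈ 0.126 per day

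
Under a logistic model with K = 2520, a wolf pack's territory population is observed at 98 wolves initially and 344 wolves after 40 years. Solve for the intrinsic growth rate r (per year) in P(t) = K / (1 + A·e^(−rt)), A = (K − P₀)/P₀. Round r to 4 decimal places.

A = (2520 − 98)/98 = 24.71429
344 = 2520/(1 + 24.71429·e^(−r·40)) → e^(−40r) = (7.32558 − 1)/24.71429 = 0.255948
r = −ln(0.255948)/40 = 1.36278/40

r ≈ 0.0341 per year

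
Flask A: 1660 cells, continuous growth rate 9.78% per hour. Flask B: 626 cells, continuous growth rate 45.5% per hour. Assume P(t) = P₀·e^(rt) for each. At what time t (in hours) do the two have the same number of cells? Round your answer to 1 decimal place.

t ≈ 2.7 hours

1660·e^(0.0978t) = 626·e^(0.455t)
1660/626 = e^((0.455 − 0.0978)t) → ln(2.65176) = 0.3572·t
t = 0.97522 / 0.3572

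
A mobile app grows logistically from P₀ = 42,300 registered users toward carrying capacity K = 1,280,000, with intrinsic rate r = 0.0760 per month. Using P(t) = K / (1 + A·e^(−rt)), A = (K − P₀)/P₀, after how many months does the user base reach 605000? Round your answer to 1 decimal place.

t ≈ 43.0 months

A = (1280000 − 42300)/42300 = 29.26005
605000 = 1280000/(1 + 29.26005·e^(−0.076t)) → 1 + 29.26005·e^(−0.076t) = 2.1157
e^(−0.076t) = 0.038131 → t = ln(26.22567)/0.076 = 3.26674/0.076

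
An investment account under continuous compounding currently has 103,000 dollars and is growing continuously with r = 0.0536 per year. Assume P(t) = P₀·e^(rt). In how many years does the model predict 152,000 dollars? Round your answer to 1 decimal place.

152000 = 103000 · e^(0.0536·t)
t = ln(152000/103000) / 0.0536 = ln(1.47573) / 0.0536 = 0.38915 / 0.0536

t ≈ 7.3 years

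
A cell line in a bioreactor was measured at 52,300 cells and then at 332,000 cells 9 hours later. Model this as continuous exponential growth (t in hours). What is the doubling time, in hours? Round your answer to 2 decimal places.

r = ln(332000/52300) / 9 = ln(6.34799) / 9 ≈ 0.205349 per hour
doubling time = ln 2 / |r| = 0.69315 / 0.205349

doubling time ≈ 3.38 hours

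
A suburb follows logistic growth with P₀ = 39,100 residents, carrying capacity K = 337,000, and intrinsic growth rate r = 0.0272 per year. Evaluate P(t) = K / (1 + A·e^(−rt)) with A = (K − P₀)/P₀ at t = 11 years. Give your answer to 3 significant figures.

≈ 50,700 residents

A = (337000 − 39100)/39100 = 7.61893
P(11) = 337000 / (1 + 7.61893·e^(−0.0272·11)) = 337000 / (1 + 7.61893·0.741411)
= 337000 / 6.64876 ≈ 50686.17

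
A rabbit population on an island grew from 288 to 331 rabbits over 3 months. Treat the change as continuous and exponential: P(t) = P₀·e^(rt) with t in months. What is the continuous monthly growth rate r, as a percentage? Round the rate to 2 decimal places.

331 = 288 · e^(r·3)
e^(3r) = 331/288 = 1.14931
r = ln(1.14931) / 3 = 0.13916 / 3

r ≈ 4.64% per month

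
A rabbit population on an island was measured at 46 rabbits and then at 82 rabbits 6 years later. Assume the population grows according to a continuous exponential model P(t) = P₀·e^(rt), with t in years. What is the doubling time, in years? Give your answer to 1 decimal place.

r = ln(82/46) / 6 = ln(1.78261) / 6 ≈ 0.096346 per year
doubling time = ln 2 / |r| = 0.69315 / 0.096346

doubling time ≈ 7.2 years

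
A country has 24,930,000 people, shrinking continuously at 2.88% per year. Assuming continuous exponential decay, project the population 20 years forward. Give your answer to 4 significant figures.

P(20) = 24930000 · e^(-0.0288·20) = 24930000 · e^(-0.576)
= 24930000 · 0.56214 ≈ 14014211.16

≈ 14,010,000 people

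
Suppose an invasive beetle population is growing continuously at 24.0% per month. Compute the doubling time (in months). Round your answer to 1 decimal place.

doubling time ≈ 2.9 months

doubling time = ln(2) / |r| = 0.69315 / 0.24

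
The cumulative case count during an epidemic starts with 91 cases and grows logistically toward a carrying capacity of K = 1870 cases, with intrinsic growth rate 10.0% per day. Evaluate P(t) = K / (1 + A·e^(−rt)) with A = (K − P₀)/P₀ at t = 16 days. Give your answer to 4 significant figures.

A = (1870 − 91)/91 = 19.54945
P(16) = 1870 / (1 + 19.54945·e^(−0.1·16)) = 1870 / (1 + 19.54945·0.201897)
= 1870 / 4.94697 ≈ 378.01

≈ 378.0 cases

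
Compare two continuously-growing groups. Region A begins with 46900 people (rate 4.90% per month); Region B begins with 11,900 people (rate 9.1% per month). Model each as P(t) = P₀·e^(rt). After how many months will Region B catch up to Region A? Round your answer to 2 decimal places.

46900·e^(0.049t) = 11900·e^(0.091t)
46900/11900 = e^((0.091 − 0.049)t) → ln(3.94118) = 0.042·t
t = 1.37148 / 0.042

t ≈ 32.65 months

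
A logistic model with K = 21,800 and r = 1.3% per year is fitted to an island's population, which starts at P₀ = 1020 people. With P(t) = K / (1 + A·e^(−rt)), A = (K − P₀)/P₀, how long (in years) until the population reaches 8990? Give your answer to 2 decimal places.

A = (21800 − 1020)/1020 = 20.37255
8990 = 21800/(1 + 20.37255·e^(−0.013t)) → 1 + 20.37255·e^(−0.013t) = 2.42492
e^(−0.013t) = 0.069943 → t = ln(14.29736)/0.013 = 2.66008/0.013

t ≈ 204.62 years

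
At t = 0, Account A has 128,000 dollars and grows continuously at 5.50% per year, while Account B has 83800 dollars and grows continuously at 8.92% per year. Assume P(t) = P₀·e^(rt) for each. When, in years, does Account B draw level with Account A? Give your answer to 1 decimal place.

t ≈ 12.4 years

128000·e^(0.055t) = 83800·e^(0.0892t)
128000/83800 = e^((0.0892 − 0.055)t) → ln(1.52745) = 0.0342·t
t = 0.4236 / 0.0342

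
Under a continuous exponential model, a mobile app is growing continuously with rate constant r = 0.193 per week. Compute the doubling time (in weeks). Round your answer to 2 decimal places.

doubling time ≈ 3.59 weeks

doubling time = ln(2) / |r| = 0.69315 / 0.193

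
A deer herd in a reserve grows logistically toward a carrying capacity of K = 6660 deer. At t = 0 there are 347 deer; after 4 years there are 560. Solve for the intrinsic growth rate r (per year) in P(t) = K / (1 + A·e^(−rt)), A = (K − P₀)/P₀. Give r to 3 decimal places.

A = (6660 − 347)/347 = 18.19308
560 = 6660/(1 + 18.19308·e^(−r·4)) → e^(−4r) = (11.89286 − 1)/18.19308 = 0.598736
r = −ln(0.598736)/4 = 0.51293/4

r ≈ 0.128 per year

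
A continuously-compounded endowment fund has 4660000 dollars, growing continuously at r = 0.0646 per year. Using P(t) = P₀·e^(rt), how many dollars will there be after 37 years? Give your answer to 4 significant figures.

≈ 50,870,000 dollars

P(37) = 4660000 · e^(0.0646·37) = 4660000 · e^(2.3902)
= 4660000 · 10.91568 ≈ 50867054.17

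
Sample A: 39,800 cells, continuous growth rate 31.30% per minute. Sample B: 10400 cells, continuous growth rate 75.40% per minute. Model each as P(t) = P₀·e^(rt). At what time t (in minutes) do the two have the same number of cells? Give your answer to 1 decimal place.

39800·e^(0.313t) = 10400·e^(0.754t)
39800/10400 = e^((0.754 − 0.313)t) → ln(3.82692) = 0.441·t
t = 1.34206 / 0.441

t ≈ 3.0 minutes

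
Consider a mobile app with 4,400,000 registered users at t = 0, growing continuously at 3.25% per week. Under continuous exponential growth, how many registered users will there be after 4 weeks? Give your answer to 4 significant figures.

≈ 5,011,000 registered users

P(4) = 4400000 · e^(0.0325·4) = 4400000 · e^(0.13)
= 4400000 · 1.13883 ≈ 5010844.89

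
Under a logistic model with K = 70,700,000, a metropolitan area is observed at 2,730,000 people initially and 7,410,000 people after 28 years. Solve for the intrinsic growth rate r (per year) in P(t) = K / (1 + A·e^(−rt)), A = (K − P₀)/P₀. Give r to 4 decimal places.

A = (70700000 − 2730000)/2730000 = 24.89744
7410000 = 70700000/(1 + 24.89744·e^(−r·28)) → e^(−28r) = (9.54116 − 1)/24.89744 = 0.343054
r = −ln(0.343054)/28 = 1.06987/28

r ≈ 0.0382 per year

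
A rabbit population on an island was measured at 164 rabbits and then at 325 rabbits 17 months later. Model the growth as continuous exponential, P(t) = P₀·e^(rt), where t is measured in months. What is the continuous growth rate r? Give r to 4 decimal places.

r ≈ 0.0402 per month

325 = 164 · e^(r·17)
e^(17r) = 325/164 = 1.98171
r = ln(1.98171) / 17 = 0.68396 / 17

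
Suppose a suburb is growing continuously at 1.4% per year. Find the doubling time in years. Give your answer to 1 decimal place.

doubling time = ln(2) / |r| = 0.69315 / 0.014

doubling time ≈ 49.5 years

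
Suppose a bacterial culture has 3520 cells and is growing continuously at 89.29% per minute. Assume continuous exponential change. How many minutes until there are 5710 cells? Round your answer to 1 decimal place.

t ≈ 0.5 minutes

5710 = 3520 · e^(0.8929·t)
t = ln(5710/3520) / 0.8929 = ln(1.62216) / 0.8929 = 0.48376 / 0.8929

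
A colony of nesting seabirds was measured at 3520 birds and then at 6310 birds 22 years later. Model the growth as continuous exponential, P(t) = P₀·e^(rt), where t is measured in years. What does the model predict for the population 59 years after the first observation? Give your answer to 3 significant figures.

≈ 16,800 birds

r = ln(6310/3520) / 22 ≈ 0.026531 per year
P(59) = 3520 · e^(0.026531·59) = 3520 · 4.78415 ≈ 16840.23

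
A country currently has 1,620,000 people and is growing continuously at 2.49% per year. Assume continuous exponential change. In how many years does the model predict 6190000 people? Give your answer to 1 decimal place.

6190000 = 1620000 · e^(0.0249·t)
t = ln(6190000/1620000) / 0.0249 = ln(3.82099) / 0.0249 = 1.34051 / 0.0249

t ≈ 53.8 years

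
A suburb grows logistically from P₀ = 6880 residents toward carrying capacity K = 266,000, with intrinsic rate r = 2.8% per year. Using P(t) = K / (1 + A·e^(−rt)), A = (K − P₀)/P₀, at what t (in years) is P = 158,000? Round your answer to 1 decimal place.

A = (266000 − 6880)/6880 = 37.66279
158000 = 266000/(1 + 37.66279·e^(−0.028t)) → 1 + 37.66279·e^(−0.028t) = 1.68354
e^(−0.028t) = 0.018149 → t = ln(55.09927)/0.028 = 4.00914/0.028

t ≈ 143.2 years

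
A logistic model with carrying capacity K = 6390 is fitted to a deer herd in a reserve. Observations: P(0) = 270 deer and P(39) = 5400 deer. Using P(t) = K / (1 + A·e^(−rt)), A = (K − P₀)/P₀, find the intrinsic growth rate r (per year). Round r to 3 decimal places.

r ≈ 0.124 per year

A = (6390 − 270)/270 = 22.66667
5400 = 6390/(1 + 22.66667·e^(−r·39)) → e^(−39r) = (1.18333 − 1)/22.66667 = 0.008088
r = −ln(0.008088)/39 = 4.81734/39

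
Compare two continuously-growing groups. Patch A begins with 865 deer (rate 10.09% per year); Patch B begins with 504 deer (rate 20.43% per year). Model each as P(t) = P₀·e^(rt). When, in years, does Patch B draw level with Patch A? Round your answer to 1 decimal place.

865·e^(0.1009t) = 504·e^(0.2043t)
865/504 = e^((0.2043 − 0.1009)t) → ln(1.71627) = 0.1034·t
t = 0.54015 / 0.1034

t ≈ 5.2 years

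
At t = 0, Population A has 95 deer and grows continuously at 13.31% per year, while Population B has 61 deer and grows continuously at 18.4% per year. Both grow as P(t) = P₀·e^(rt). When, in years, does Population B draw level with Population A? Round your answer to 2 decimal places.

95·e^(0.1331t) = 61·e^(0.184t)
95/61 = e^((0.184 − 0.1331)t) → ln(1.55738) = 0.0509·t
t = 0.443 / 0.0509

t ≈ 8.70 years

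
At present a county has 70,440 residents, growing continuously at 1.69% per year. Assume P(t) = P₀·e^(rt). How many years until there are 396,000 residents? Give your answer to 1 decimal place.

396000 = 70440 · e^(0.0169·t)
t = ln(396000/70440) / 0.0169 = ln(5.62181) / 0.0169 = 1.72665 / 0.0169

t ≈ 102.2 years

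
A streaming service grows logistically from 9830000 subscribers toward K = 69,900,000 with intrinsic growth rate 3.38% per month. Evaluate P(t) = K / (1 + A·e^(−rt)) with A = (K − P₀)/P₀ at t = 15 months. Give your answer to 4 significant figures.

≈ 14,930,000 subscribers

A = (69900000 − 9830000)/9830000 = 6.11089
P(15) = 69900000 / (1 + 6.11089·e^(−0.0338·15)) = 69900000 / (1 + 6.11089·0.6023)
= 69900000 / 4.68058 ≈ 14934031.77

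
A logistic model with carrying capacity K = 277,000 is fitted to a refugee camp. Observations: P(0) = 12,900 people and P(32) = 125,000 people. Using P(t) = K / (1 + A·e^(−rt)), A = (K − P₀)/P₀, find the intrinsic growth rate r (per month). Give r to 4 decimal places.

A = (277000 − 12900)/12900 = 20.47287
125000 = 277000/(1 + 20.47287·e^(−r·32)) → e^(−32r) = (2.216 − 1)/20.47287 = 0.059396
r = −ln(0.059396)/32 = 2.82353/32

r ≈ 0.0882 per month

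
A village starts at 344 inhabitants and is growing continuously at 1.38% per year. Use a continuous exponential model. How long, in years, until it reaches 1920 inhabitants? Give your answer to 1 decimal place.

t ≈ 124.6 years

1920 = 344 · e^(0.0138·t)
t = ln(1920/344) / 0.0138 = ln(5.5814) / 0.0138 = 1.71944 / 0.0138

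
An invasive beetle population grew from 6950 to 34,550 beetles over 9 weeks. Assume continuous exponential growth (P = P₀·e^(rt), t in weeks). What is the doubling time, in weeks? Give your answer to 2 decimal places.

r = ln(34550/6950) / 9 = ln(4.97122) / 9 ≈ 0.178185 per week
doubling time = ln 2 / |r| = 0.69315 / 0.178185

doubling time ≈ 3.89 weeks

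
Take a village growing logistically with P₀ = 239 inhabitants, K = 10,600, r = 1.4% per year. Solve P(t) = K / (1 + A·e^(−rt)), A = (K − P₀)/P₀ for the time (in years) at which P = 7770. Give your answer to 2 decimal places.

t ≈ 341.38 years

A = (10600 − 239)/239 = 43.35146
7770 = 10600/(1 + 43.35146·e^(−0.014t)) → 1 + 43.35146·e^(−0.014t) = 1.36422
e^(−0.014t) = 0.008402 → t = ln(119.02505)/0.014 = 4.77933/0.014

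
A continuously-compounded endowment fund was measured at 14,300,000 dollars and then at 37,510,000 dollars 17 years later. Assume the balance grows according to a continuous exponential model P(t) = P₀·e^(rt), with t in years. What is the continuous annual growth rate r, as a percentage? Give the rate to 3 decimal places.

r ≈ 5.673% per year

37510000 = 14300000 · e^(r·17)
e^(17r) = 37510000/14300000 = 2.62308
r = ln(2.62308) / 17 = 0.96435 / 17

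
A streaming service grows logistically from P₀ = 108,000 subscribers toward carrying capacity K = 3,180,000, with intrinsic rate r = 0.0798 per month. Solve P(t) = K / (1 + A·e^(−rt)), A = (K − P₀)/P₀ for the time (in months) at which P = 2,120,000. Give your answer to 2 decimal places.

t ≈ 50.64 months

A = (3180000 − 108000)/108000 = 28.44444
2120000 = 3180000/(1 + 28.44444·e^(−0.0798t)) → 1 + 28.44444·e^(−0.0798t) = 1.5
e^(−0.0798t) = 0.017578 → t = ln(56.88889)/0.0798 = 4.0411/0.0798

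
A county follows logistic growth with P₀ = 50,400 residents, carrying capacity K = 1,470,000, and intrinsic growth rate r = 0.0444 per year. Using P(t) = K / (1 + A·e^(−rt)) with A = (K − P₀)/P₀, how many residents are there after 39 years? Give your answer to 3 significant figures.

A = (1470000 − 50400)/50400 = 28.16667
P(39) = 1470000 / (1 + 28.16667·e^(−0.0444·39)) = 1470000 / (1 + 28.16667·0.177001)
= 1470000 / 5.98553 ≈ 245592.38

≈ 246,000 residents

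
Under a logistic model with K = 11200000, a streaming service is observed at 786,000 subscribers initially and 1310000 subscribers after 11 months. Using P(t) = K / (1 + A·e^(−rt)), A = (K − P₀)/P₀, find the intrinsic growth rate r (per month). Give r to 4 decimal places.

A = (11200000 − 786000)/786000 = 13.24936
1310000 = 11200000/(1 + 13.24936·e^(−r·11)) → e^(−11r) = (8.54962 − 1)/13.24936 = 0.56981
r = −ln(0.56981)/11 = 0.56245/11

r ≈ 0.0511 per month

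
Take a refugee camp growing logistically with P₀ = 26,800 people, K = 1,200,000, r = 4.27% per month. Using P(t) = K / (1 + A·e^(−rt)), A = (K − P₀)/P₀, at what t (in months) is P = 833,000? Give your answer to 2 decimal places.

A = (1200000 − 26800)/26800 = 43.77612
833000 = 1200000/(1 + 43.77612·e^(−0.0427t)) → 1 + 43.77612·e^(−0.0427t) = 1.44058
e^(−0.0427t) = 0.010064 → t = ln(99.36106)/0.0427 = 4.59876/0.0427

t ≈ 107.70 months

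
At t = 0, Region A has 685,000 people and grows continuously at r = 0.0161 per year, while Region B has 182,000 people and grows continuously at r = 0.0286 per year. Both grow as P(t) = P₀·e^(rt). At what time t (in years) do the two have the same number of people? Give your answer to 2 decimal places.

685000·e^(0.0161t) = 182000·e^(0.0286t)
685000/182000 = e^((0.0286 − 0.0161)t) → ln(3.76374) = 0.0125·t
t = 1.32541 / 0.0125

t ≈ 106.03 years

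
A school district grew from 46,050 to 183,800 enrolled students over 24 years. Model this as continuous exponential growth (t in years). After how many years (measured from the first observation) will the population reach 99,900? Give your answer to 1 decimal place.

t ≈ 13.4 years

r = ln(183800/46050) / 24 ≈ 0.057672 per year
t = ln(99900/46050) / r = 0.77444 / 0.057672 ≈ 13.428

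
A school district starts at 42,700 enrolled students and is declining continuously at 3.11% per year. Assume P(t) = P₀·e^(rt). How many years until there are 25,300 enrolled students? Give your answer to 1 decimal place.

25300 = 42700 · e^(-0.0311·t)
t = ln(25300/42700) / -0.0311 = ln(0.59251) / -0.0311 = -0.52339 / -0.0311

t ≈ 16.8 years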